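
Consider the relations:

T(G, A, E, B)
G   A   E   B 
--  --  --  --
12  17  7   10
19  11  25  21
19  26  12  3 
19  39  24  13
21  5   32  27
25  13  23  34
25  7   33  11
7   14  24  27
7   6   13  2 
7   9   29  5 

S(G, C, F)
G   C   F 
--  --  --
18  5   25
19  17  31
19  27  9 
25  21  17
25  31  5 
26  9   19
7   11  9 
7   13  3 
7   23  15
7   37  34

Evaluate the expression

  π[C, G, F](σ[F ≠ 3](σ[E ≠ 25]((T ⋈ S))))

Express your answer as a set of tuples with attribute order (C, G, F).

{(11, 7, 9), (17, 19, 31), (21, 25, 17), (23, 7, 15), (27, 19, 9), (31, 25, 5), (37, 7, 34)}

T ⋈ S (natural join on G): {(19, 11, 25, 21, 17, 31), (19, 11, 25, 21, 27, 9), (19, 26, 12, 3, 17, 31), (19, 26, 12, 3, 27, 9), (19, 39, 24, 13, 17, 31), (19, 39, 24, 13, 27, 9), (25, 13, 23, 34, 21, 17), (25, 13, 23, 34, 31, 5), (25, 7, 33, 11, 21, 17), (25, 7, 33, 11, 31, 5), (7, 14, 24, 27, 11, 9), (7, 14, 24, 27, 13, 3), (7, 14, 24, 27, 23, 15), (7, 14, 24, 27, 37, 34), (7, 6, 13, 2, 11, 9), (7, 6, 13, 2, 13, 3), (7, 6, 13, 2, 23, 15), (7, 6, 13, 2, 37, 34), (7, 9, 29, 5, 11, 9), (7, 9, 29, 5, 13, 3), (7, 9, 29, 5, 23, 15), (7, 9, 29, 5, 37, 34)}
Selection E ≠ 25: {(19, 26, 12, 3, 17, 31), (19, 26, 12, 3, 27, 9), (19, 39, 24, 13, 17, 31), (19, 39, 24, 13, 27, 9), (25, 13, 23, 34, 21, 17), (25, 13, 23, 34, 31, 5), (25, 7, 33, 11, 21, 17), (25, 7, 33, 11, 31, 5), (7, 14, 24, 27, 11, 9), (7, 14, 24, 27, 13, 3), (7, 14, 24, 27, 23, 15), (7, 14, 24, 27, 37, 34), (7, 6, 13, 2, 11, 9), (7, 6, 13, 2, 13, 3), (7, 6, 13, 2, 23, 15), (7, 6, 13, 2, 37, 34), (7, 9, 29, 5, 11, 9), (7, 9, 29, 5, 13, 3), (7, 9, 29, 5, 23, 15), (7, 9, 29, 5, 37, 34)}
Selection F ≠ 3: {(19, 26, 12, 3, 17, 31), (19, 26, 12, 3, 27, 9), (19, 39, 24, 13, 17, 31), (19, 39, 24, 13, 27, 9), (25, 13, 23, 34, 21, 17), (25, 13, 23, 34, 31, 5), (25, 7, 33, 11, 21, 17), (25, 7, 33, 11, 31, 5), (7, 14, 24, 27, 11, 9), (7, 14, 24, 27, 23, 15), (7, 14, 24, 27, 37, 34), (7, 6, 13, 2, 11, 9), (7, 6, 13, 2, 23, 15), (7, 6, 13, 2, 37, 34), (7, 9, 29, 5, 11, 9), (7, 9, 29, 5, 23, 15), (7, 9, 29, 5, 37, 34)}
π_{C, G, F} gives {(11, 7, 9), (17, 19, 31), (21, 25, 17), (23, 7, 15), (27, 19, 9), (31, 25, 5), (37, 7, 34)} (10 duplicate(s) eliminated).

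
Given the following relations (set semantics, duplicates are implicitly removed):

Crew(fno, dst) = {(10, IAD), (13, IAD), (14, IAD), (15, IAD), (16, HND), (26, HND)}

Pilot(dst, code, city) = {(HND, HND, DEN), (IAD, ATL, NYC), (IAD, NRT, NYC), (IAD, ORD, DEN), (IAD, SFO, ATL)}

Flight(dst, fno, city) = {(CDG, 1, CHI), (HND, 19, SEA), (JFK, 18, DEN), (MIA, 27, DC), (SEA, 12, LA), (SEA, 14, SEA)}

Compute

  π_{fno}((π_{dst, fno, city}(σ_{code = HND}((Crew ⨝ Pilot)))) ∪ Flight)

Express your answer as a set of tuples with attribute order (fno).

Joining Crew and Pilot on dst yields {(10, IAD, ATL, NYC), (10, IAD, NRT, NYC), (10, IAD, ORD, DEN), (10, IAD, SFO, ATL), (13, IAD, ATL, NYC), (13, IAD, NRT, NYC), (13, IAD, ORD, DEN), (13, IAD, SFO, ATL), (14, IAD, ATL, NYC), (14, IAD, NRT, NYC), (14, IAD, ORD, DEN), (14, IAD, SFO, ATL), (15, IAD, ATL, NYC), (15, IAD, NRT, NYC), (15, IAD, ORD, DEN), (15, IAD, SFO, ATL), (16, HND, HND, DEN), (26, HND, HND, DEN)}.
σ[code = HND]: keep tuples satisfying code = HND → {(16, HND, HND, DEN), (26, HND, HND, DEN)}
π_{dst, fno, city} gives {(HND, 16, DEN), (HND, 26, DEN)}.
Taking the union: {(CDG, 1, CHI), (HND, 16, DEN), (HND, 19, SEA), (HND, 26, DEN), (JFK, 18, DEN), (MIA, 27, DC), (SEA, 12, LA), (SEA, 14, SEA)}
π_{fno} gives {1, 12, 14, 16, 18, 19, 26, 27}.

{1, 12, 14, 16, 18, 19, 26, 27}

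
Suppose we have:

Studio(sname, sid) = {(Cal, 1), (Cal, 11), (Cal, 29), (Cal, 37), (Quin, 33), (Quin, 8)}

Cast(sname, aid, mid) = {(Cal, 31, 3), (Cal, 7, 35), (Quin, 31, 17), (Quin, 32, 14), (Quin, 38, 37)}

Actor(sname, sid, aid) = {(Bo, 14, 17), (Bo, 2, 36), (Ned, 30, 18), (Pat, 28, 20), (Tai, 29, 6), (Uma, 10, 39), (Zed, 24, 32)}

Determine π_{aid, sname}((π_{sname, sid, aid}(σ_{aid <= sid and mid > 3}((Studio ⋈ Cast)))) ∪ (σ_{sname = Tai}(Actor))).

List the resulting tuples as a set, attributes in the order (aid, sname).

Studio ⋈ Cast (natural join on sname): {(Cal, 1, 31, 3), (Cal, 1, 7, 35), (Cal, 11, 31, 3), (Cal, 11, 7, 35), (Cal, 29, 31, 3), (Cal, 29, 7, 35), (Cal, 37, 31, 3), (Cal, 37, 7, 35), (Quin, 33, 31, 17), (Quin, 33, 32, 14), (Quin, 33, 38, 37), (Quin, 8, 31, 17), (Quin, 8, 32, 14), (Quin, 8, 38, 37)}
Apply σ_{aid <= sid and mid > 3}; surviving tuples: {(Cal, 11, 7, 35), (Cal, 29, 7, 35), (Cal, 37, 7, 35), (Quin, 33, 31, 17), (Quin, 33, 32, 14)}
π_{sname, sid, aid} gives {(Cal, 11, 7), (Cal, 29, 7), (Cal, 37, 7), (Quin, 33, 31), (Quin, 33, 32)}.
Apply σ_{sname = Tai}; surviving tuples: {(Tai, 29, 6)}
Union: {(Cal, 11, 7), (Cal, 29, 7), (Cal, 37, 7), (Quin, 33, 31), (Quin, 33, 32)} with {(Tai, 29, 6)} → {(Cal, 11, 7), (Cal, 29, 7), (Cal, 37, 7), (Quin, 33, 31), (Quin, 33, 32), (Tai, 29, 6)}
π_{aid, sname} gives {(31, Quin), (32, Quin), (6, Tai), (7, Cal)} (2 duplicate(s) eliminated).

{(31, Quin), (32, Quin), (6, Tai), (7, Cal)}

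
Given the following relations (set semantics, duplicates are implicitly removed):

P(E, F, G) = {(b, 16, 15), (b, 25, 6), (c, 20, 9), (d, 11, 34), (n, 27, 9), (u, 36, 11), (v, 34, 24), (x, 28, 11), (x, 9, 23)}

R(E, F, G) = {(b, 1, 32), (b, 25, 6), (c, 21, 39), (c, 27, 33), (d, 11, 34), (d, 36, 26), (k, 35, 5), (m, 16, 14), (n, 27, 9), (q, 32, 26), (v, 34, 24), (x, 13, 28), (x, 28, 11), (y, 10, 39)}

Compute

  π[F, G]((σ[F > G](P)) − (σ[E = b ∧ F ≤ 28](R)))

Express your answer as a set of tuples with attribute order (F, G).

Selection F > G: {(b, 16, 15), (b, 25, 6), (c, 20, 9), (n, 27, 9), (u, 36, 11), (v, 34, 24), (x, 28, 11)}
Selection E = b ∧ F ≤ 28: {(b, 1, 32), (b, 25, 6)}
Difference: {(b, 16, 15), (b, 25, 6), (c, 20, 9), (n, 27, 9), (u, 36, 11), (v, 34, 24), (x, 28, 11)} with {(b, 1, 32), (b, 25, 6)} → {(b, 16, 15), (c, 20, 9), (n, 27, 9), (u, 36, 11), (v, 34, 24), (x, 28, 11)}
Keep only column(s) F, G: {(16, 15), (20, 9), (27, 9), (28, 11), (34, 24), (36, 11)}

{(16, 15), (20, 9), (27, 9), (28, 11), (34, 24), (36, 11)}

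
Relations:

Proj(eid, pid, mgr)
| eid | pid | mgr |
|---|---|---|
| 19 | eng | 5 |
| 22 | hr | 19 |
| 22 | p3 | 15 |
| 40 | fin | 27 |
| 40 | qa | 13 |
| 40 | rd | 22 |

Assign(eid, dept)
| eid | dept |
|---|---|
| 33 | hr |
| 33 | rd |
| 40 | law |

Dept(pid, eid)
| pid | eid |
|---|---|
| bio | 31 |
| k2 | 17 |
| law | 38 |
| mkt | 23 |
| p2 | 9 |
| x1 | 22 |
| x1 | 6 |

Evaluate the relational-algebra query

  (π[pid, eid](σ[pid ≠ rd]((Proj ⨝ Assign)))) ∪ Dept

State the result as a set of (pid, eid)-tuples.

{(bio, 31), (fin, 40), (k2, 17), (law, 38), (mkt, 23), (p2, 9), (qa, 40), (x1, 22), (x1, 6)}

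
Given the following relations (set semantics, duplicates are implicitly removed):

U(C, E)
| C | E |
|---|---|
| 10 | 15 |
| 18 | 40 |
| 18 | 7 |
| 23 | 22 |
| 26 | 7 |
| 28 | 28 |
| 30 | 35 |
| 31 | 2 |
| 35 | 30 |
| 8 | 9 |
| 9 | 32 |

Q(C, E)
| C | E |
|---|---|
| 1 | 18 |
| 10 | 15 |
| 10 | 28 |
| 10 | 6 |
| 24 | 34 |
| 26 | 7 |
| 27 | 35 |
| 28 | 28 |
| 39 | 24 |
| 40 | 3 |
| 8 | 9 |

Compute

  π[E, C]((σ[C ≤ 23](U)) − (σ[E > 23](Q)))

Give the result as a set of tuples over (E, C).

σ[C ≤ 23]: keep tuples satisfying C ≤ 23 → {(10, 15), (18, 40), (18, 7), (23, 22), (8, 9), (9, 32)}
σ[E > 23]: keep tuples satisfying E > 23 → {(10, 28), (24, 34), (27, 35), (28, 28), (39, 24)}
Taking the difference: {(10, 15), (18, 40), (18, 7), (23, 22), (8, 9), (9, 32)}
π[E, C]: project onto (E, C) → {(15, 10), (22, 23), (32, 9), (40, 18), (7, 18), (9, 8)}

{(15, 10), (22, 23), (32, 9), (40, 18), (7, 18), (9, 8)}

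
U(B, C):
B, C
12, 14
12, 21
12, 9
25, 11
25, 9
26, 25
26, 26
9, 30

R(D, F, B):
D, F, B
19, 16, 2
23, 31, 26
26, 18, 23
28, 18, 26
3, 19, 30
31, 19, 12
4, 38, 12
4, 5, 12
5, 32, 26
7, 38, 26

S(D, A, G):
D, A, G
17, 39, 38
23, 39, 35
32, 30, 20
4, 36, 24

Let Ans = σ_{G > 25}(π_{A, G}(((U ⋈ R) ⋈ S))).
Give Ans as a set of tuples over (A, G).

{(39, 35)}

Joining U and R on B yields {(12, 14, 31, 19), (12, 14, 4, 38), (12, 14, 4, 5), (12, 21, 31, 19), (12, 21, 4, 38), (12, 21, 4, 5), (12, 9, 31, 19), (12, 9, 4, 38), (12, 9, 4, 5), (26, 25, 23, 31), (26, 25, 28, 18), (26, 25, 5, 32), (26, 25, 7, 38), (26, 26, 23, 31), (26, 26, 28, 18), (26, 26, 5, 32), (26, 26, 7, 38)}.
Joining (U ⋈ R) and S on D yields {(12, 14, 4, 38, 36, 24), (12, 14, 4, 5, 36, 24), (12, 21, 4, 38, 36, 24), (12, 21, 4, 5, 36, 24), (12, 9, 4, 38, 36, 24), (12, 9, 4, 5, 36, 24), (26, 25, 23, 31, 39, 35), (26, 26, 23, 31, 39, 35)}.
Keep only column(s) A, G (6 duplicate(s) eliminated): {(36, 24), (39, 35)}
Apply σ_{G > 25}; surviving tuples: {(39, 35)}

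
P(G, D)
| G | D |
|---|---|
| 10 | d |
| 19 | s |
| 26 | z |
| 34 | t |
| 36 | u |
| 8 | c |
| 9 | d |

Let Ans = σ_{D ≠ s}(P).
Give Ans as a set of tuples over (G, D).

{(10, d), (26, z), (34, t), (36, u), (8, c), (9, d)}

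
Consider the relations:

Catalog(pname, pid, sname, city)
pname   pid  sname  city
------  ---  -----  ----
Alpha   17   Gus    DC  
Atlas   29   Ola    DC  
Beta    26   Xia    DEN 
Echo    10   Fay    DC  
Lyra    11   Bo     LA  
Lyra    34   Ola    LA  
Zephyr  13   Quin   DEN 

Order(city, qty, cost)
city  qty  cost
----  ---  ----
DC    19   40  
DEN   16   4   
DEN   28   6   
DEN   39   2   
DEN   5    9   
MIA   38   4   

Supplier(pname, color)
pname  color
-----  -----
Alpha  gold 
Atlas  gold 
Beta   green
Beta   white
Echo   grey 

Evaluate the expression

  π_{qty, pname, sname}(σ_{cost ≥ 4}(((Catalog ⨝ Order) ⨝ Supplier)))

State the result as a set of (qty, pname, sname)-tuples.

{(16, Beta, Xia), (19, Alpha, Gus), (19, Atlas, Ola), (19, Echo, Fay), (28, Beta, Xia), (5, Beta, Xia)}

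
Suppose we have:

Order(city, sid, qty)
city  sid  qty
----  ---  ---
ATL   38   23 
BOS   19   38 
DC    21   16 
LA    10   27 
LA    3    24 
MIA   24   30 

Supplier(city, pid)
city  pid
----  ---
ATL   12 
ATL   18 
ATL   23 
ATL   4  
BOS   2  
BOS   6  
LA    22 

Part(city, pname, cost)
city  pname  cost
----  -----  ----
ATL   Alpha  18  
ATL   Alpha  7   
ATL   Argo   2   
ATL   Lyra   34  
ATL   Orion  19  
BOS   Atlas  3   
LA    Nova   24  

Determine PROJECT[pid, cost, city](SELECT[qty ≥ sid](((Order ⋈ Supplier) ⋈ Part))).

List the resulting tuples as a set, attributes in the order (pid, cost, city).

{(2, 3, BOS), (22, 24, LA), (6, 3, BOS)}

Natural join on city: {(ATL, 38, 23, 12), (ATL, 38, 23, 18), (ATL, 38, 23, 23), (ATL, 38, 23, 4), (BOS, 19, 38, 2), (BOS, 19, 38, 6), (LA, 10, 27, 22), (LA, 3, 24, 22)}
Natural join on city: {(ATL, 38, 23, 12, Alpha, 18), (ATL, 38, 23, 12, Alpha, 7), (ATL, 38, 23, 12, Argo, 2), (ATL, 38, 23, 12, Lyra, 34), (ATL, 38, 23, 12, Orion, 19), (ATL, 38, 23, 18, Alpha, 18), (ATL, 38, 23, 18, Alpha, 7), (ATL, 38, 23, 18, Argo, 2), (ATL, 38, 23, 18, Lyra, 34), (ATL, 38, 23, 18, Orion, 19), (ATL, 38, 23, 23, Alpha, 18), (ATL, 38, 23, 23, Alpha, 7), (ATL, 38, 23, 23, Argo, 2), (ATL, 38, 23, 23, Lyra, 34), (ATL, 38, 23, 23, Orion, 19), (ATL, 38, 23, 4, Alpha, 18), (ATL, 38, 23, 4, Alpha, 7), (ATL, 38, 23, 4, Argo, 2), (ATL, 38, 23, 4, Lyra, 34), (ATL, 38, 23, 4, Orion, 19), (BOS, 19, 38, 2, Atlas, 3), (BOS, 19, 38, 6, Atlas, 3), (LA, 10, 27, 22, Nova, 24), (LA, 3, 24, 22, Nova, 24)}
Apply σ_{qty ≥ sid}; surviving tuples: {(BOS, 19, 38, 2, Atlas, 3), (BOS, 19, 38, 6, Atlas, 3), (LA, 10, 27, 22, Nova, 24), (LA, 3, 24, 22, Nova, 24)}
Projecting to pid, cost, city (1 duplicate(s) eliminated): {(2, 3, BOS), (22, 24, LA), (6, 3, BOS)}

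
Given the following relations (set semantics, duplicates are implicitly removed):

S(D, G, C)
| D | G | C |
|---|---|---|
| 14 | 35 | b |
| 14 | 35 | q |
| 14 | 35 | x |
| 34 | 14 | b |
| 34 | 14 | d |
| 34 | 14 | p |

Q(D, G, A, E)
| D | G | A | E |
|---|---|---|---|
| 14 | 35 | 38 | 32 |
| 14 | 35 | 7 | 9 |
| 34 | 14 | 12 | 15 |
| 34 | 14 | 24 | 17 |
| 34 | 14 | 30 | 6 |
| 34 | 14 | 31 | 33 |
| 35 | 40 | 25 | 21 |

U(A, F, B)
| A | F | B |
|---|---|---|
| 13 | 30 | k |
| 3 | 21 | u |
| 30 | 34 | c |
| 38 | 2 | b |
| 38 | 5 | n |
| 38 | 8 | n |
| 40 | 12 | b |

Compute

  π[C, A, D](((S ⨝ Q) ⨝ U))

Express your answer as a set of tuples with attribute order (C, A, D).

{(b, 30, 34), (b, 38, 14), (d, 30, 34), (p, 30, 34), (q, 38, 14), (x, 38, 14)}

S ⋈ Q (natural join on D, G): {(14, 35, b, 38, 32), (14, 35, b, 7, 9), (14, 35, q, 38, 32), (14, 35, q, 7, 9), (14, 35, x, 38, 32), (14, 35, x, 7, 9), (34, 14, b, 12, 15), (34, 14, b, 24, 17), (34, 14, b, 30, 6), (34, 14, b, 31, 33), (34, 14, d, 12, 15), (34, 14, d, 24, 17), (34, 14, d, 30, 6), (34, 14, d, 31, 33), (34, 14, p, 12, 15), (34, 14, p, 24, 17), (34, 14, p, 30, 6), (34, 14, p, 31, 33)}
(S ⨝ Q) ⋈ U (natural join on A): {(14, 35, b, 38, 32, 2, b), (14, 35, b, 38, 32, 5, n), (14, 35, b, 38, 32, 8, n), (14, 35, q, 38, 32, 2, b), (14, 35, q, 38, 32, 5, n), (14, 35, q, 38, 32, 8, n), (14, 35, x, 38, 32, 2, b), (14, 35, x, 38, 32, 5, n), (14, 35, x, 38, 32, 8, n), (34, 14, b, 30, 6, 34, c), (34, 14, d, 30, 6, 34, c), (34, 14, p, 30, 6, 34, c)}
Projecting to C, A, D (6 duplicate(s) eliminated): {(b, 30, 34), (b, 38, 14), (d, 30, 34), (p, 30, 34), (q, 38, 14), (x, 38, 14)}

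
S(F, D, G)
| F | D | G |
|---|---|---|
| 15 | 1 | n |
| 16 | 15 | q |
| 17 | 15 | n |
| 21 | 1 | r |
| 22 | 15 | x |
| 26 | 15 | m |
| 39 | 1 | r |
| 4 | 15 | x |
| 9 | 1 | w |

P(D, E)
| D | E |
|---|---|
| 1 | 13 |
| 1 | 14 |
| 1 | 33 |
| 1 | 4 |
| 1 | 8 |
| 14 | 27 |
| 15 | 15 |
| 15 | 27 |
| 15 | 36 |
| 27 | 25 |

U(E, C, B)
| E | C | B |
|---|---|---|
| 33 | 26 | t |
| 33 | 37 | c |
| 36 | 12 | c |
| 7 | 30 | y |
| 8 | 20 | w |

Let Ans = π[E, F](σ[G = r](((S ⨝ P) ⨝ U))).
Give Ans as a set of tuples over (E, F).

S ⋈ P (natural join on D): {(15, 1, n, 13), (15, 1, n, 14), (15, 1, n, 33), (15, 1, n, 4), (15, 1, n, 8), (16, 15, q, 15), (16, 15, q, 27), (16, 15, q, 36), (17, 15, n, 15), (17, 15, n, 27), (17, 15, n, 36), (21, 1, r, 13), (21, 1, r, 14), (21, 1, r, 33), (21, 1, r, 4), (21, 1, r, 8), (22, 15, x, 15), (22, 15, x, 27), (22, 15, x, 36), (26, 15, m, 15), (26, 15, m, 27), (26, 15, m, 36), (39, 1, r, 13), (39, 1, r, 14), (39, 1, r, 33), (39, 1, r, 4), (39, 1, r, 8), (4, 15, x, 15), (4, 15, x, 27), (4, 15, x, 36), (9, 1, w, 13), (9, 1, w, 14), (9, 1, w, 33), (9, 1, w, 4), (9, 1, w, 8)}
(S ⨝ P) ⋈ U (natural join on E): {(15, 1, n, 33, 26, t), (15, 1, n, 33, 37, c), (15, 1, n, 8, 20, w), (16, 15, q, 36, 12, c), (17, 15, n, 36, 12, c), (21, 1, r, 33, 26, t), (21, 1, r, 33, 37, c), (21, 1, r, 8, 20, w), (22, 15, x, 36, 12, c), (26, 15, m, 36, 12, c), (39, 1, r, 33, 26, t), (39, 1, r, 33, 37, c), (39, 1, r, 8, 20, w), (4, 15, x, 36, 12, c), (9, 1, w, 33, 26, t), (9, 1, w, 33, 37, c), (9, 1, w, 8, 20, w)}
Filtering on G = r leaves {(21, 1, r, 33, 26, t), (21, 1, r, 33, 37, c), (21, 1, r, 8, 20, w), (39, 1, r, 33, 26, t), (39, 1, r, 33, 37, c), (39, 1, r, 8, 20, w)}.
π[E, F]: project onto (E, F) (2 duplicate(s) eliminated) → {(33, 21), (33, 39), (8, 21), (8, 39)}

{(33, 21), (33, 39), (8, 21), (8, 39)}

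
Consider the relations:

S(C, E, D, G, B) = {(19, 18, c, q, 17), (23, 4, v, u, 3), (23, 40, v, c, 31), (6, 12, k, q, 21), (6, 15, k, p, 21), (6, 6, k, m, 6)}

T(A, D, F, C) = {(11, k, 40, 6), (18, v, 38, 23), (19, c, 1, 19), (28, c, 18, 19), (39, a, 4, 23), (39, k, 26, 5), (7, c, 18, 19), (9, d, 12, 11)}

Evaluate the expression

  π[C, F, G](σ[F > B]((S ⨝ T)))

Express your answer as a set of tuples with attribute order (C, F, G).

Joining S and T on C, D yields {(19, 18, c, q, 17, 19, 1), (19, 18, c, q, 17, 28, 18), (19, 18, c, q, 17, 7, 18), (23, 4, v, u, 3, 18, 38), (23, 40, v, c, 31, 18, 38), (6, 12, k, q, 21, 11, 40), (6, 15, k, p, 21, 11, 40), (6, 6, k, m, 6, 11, 40)}.
Selection F > B: {(19, 18, c, q, 17, 28, 18), (19, 18, c, q, 17, 7, 18), (23, 4, v, u, 3, 18, 38), (23, 40, v, c, 31, 18, 38), (6, 12, k, q, 21, 11, 40), (6, 15, k, p, 21, 11, 40), (6, 6, k, m, 6, 11, 40)}
Projecting to C, F, G (1 duplicate(s) eliminated): {(19, 18, q), (23, 38, c), (23, 38, u), (6, 40, m), (6, 40, p), (6, 40, q)}

{(19, 18, q), (23, 38, c), (23, 38, u), (6, 40, m), (6, 40, p), (6, 40, q)}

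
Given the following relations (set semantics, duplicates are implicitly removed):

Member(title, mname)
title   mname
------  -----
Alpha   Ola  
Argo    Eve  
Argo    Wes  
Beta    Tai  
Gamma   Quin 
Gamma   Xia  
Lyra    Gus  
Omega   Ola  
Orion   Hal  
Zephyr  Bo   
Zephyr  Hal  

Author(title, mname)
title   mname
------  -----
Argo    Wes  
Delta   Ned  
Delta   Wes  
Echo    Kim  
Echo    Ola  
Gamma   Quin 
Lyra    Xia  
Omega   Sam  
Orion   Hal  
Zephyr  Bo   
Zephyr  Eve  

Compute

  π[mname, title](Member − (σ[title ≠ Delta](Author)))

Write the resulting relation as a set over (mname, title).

{(Eve, Argo), (Gus, Lyra), (Hal, Zephyr), (Ola, Alpha), (Ola, Omega), (Tai, Beta), (Xia, Gamma)}

Selection title ≠ Delta: {(Argo, Wes), (Echo, Kim), (Echo, Ola), (Gamma, Quin), (Lyra, Xia), (Omega, Sam), (Orion, Hal), (Zephyr, Bo), (Zephyr, Eve)}
Taking the difference: {(Alpha, Ola), (Argo, Eve), (Beta, Tai), (Gamma, Xia), (Lyra, Gus), (Omega, Ola), (Zephyr, Hal)}
π[mname, title]: project onto (mname, title) → {(Eve, Argo), (Gus, Lyra), (Hal, Zephyr), (Ola, Alpha), (Ola, Omega), (Tai, Beta), (Xia, Gamma)}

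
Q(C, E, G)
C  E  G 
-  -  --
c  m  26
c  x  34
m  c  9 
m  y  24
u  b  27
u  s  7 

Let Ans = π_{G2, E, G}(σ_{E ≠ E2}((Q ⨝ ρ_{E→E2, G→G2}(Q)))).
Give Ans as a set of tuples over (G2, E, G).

{(24, c, 9), (26, x, 34), (27, s, 7), (34, m, 26), (7, b, 27), (9, y, 24)}

ρ[E→E2, G→G2]: schema becomes (C, E2, G2); tuples unchanged.
Q ⋈ ρ_{E→E2, G→G2}(Q) (natural join on C): {(c, m, 26, m, 26), (c, m, 26, x, 34), (c, x, 34, m, 26), (c, x, 34, x, 34), (m, c, 9, c, 9), (m, c, 9, y, 24), (m, y, 24, c, 9), (m, y, 24, y, 24), (u, b, 27, b, 27), (u, b, 27, s, 7), (u, s, 7, b, 27), (u, s, 7, s, 7)}
Filtering on E ≠ E2 leaves {(c, m, 26, x, 34), (c, x, 34, m, 26), (m, c, 9, y, 24), (m, y, 24, c, 9), (u, b, 27, s, 7), (u, s, 7, b, 27)}.
Keep only column(s) G2, E, G: {(24, c, 9), (26, x, 34), (27, s, 7), (34, m, 26), (7, b, 27), (9, y, 24)}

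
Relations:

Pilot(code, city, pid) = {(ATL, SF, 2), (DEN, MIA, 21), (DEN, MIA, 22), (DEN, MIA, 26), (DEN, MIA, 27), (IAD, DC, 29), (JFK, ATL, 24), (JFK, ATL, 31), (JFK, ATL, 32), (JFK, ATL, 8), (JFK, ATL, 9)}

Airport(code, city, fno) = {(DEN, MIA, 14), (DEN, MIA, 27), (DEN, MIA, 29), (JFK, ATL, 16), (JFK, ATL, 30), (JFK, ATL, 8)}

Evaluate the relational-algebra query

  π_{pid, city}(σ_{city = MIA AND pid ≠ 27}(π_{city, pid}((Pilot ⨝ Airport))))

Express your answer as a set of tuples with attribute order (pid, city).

{(21, MIA), (22, MIA), (26, MIA)}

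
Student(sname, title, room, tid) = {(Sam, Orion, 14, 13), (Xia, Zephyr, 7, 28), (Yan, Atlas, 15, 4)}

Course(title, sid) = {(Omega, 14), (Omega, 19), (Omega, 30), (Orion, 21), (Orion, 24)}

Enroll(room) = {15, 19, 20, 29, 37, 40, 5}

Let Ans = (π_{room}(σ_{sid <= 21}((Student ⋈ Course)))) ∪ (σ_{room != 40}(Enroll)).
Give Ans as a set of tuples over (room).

{14, 15, 19, 20, 29, 37, 5}

Natural join on title: {(Sam, Orion, 14, 13, 21), (Sam, Orion, 14, 13, 24)}
σ[sid <= 21]: keep tuples satisfying sid <= 21 → {(Sam, Orion, 14, 13, 21)}
Keep only column(s) room: {14}
σ[room != 40]: keep tuples satisfying room != 40 → {15, 19, 20, 29, 37, 5}
Set union of the two operands is {14, 15, 19, 20, 29, 37, 5}.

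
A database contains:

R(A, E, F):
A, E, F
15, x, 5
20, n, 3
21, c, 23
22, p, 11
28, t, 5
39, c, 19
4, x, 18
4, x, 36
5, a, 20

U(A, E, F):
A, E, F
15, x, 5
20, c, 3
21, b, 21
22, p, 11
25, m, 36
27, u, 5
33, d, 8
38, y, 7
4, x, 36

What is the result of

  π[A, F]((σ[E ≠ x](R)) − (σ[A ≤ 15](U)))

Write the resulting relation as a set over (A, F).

{(20, 3), (21, 23), (22, 11), (28, 5), (39, 19), (5, 20)}

Apply σ_{E ≠ x}; surviving tuples: {(20, n, 3), (21, c, 23), (22, p, 11), (28, t, 5), (39, c, 19), (5, a, 20)}
Apply σ_{A ≤ 15}; surviving tuples: {(15, x, 5), (4, x, 36)}
Set difference of the two operands is {(20, n, 3), (21, c, 23), (22, p, 11), (28, t, 5), (39, c, 19), (5, a, 20)}.
Projecting to A, F: {(20, 3), (21, 23), (22, 11), (28, 5), (39, 19), (5, 20)}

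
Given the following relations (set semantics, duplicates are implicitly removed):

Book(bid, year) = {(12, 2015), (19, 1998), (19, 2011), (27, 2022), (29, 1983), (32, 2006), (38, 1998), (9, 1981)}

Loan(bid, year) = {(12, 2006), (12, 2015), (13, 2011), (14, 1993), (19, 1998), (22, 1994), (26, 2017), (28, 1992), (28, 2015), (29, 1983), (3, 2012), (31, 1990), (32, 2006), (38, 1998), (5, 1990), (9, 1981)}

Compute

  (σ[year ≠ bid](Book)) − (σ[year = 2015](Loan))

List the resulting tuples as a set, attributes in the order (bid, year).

Apply σ_{year ≠ bid}; surviving tuples: {(12, 2015), (19, 1998), (19, 2011), (27, 2022), (29, 1983), (32, 2006), (38, 1998), (9, 1981)}
Apply σ_{year = 2015}; surviving tuples: {(12, 2015), (28, 2015)}
Set difference of the two operands is {(19, 1998), (19, 2011), (27, 2022), (29, 1983), (32, 2006), (38, 1998), (9, 1981)}.

{(19, 1998), (19, 2011), (27, 2022), (29, 1983), (32, 2006), (38, 1998), (9, 1981)}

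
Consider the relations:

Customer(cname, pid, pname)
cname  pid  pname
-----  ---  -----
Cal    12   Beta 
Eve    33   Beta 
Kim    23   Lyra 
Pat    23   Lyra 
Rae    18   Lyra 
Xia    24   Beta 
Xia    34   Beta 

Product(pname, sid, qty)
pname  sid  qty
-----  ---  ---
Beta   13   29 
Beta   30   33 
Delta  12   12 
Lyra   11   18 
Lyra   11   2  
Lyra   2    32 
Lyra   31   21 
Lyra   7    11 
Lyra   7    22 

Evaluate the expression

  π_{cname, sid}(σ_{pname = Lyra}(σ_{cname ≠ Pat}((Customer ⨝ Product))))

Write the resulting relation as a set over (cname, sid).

Joining Customer and Product on pname yields {(Cal, 12, Beta, 13, 29), (Cal, 12, Beta, 30, 33), (Eve, 33, Beta, 13, 29), (Eve, 33, Beta, 30, 33), (Kim, 23, Lyra, 11, 18), (Kim, 23, Lyra, 11, 2), (Kim, 23, Lyra, 2, 32), (Kim, 23, Lyra, 31, 21), (Kim, 23, Lyra, 7, 11), (Kim, 23, Lyra, 7, 22), (Pat, 23, Lyra, 11, 18), (Pat, 23, Lyra, 11, 2), (Pat, 23, Lyra, 2, 32), (Pat, 23, Lyra, 31, 21), (Pat, 23, Lyra, 7, 11), (Pat, 23, Lyra, 7, 22), (Rae, 18, Lyra, 11, 18), (Rae, 18, Lyra, 11, 2), (Rae, 18, Lyra, 2, 32), (Rae, 18, Lyra, 31, 21), (Rae, 18, Lyra, 7, 11), (Rae, 18, Lyra, 7, 22), (Xia, 24, Beta, 13, 29), (Xia, 24, Beta, 30, 33), (Xia, 34, Beta, 13, 29), (Xia, 34, Beta, 30, 33)}.
Selection cname ≠ Pat: {(Cal, 12, Beta, 13, 29), (Cal, 12, Beta, 30, 33), (Eve, 33, Beta, 13, 29), (Eve, 33, Beta, 30, 33), (Kim, 23, Lyra, 11, 18), (Kim, 23, Lyra, 11, 2), (Kim, 23, Lyra, 2, 32), (Kim, 23, Lyra, 31, 21), (Kim, 23, Lyra, 7, 11), (Kim, 23, Lyra, 7, 22), (Rae, 18, Lyra, 11, 18), (Rae, 18, Lyra, 11, 2), (Rae, 18, Lyra, 2, 32), (Rae, 18, Lyra, 31, 21), (Rae, 18, Lyra, 7, 11), (Rae, 18, Lyra, 7, 22), (Xia, 24, Beta, 13, 29), (Xia, 24, Beta, 30, 33), (Xia, 34, Beta, 13, 29), (Xia, 34, Beta, 30, 33)}
Selection pname = Lyra: {(Kim, 23, Lyra, 11, 18), (Kim, 23, Lyra, 11, 2), (Kim, 23, Lyra, 2, 32), (Kim, 23, Lyra, 31, 21), (Kim, 23, Lyra, 7, 11), (Kim, 23, Lyra, 7, 22), (Rae, 18, Lyra, 11, 18), (Rae, 18, Lyra, 11, 2), (Rae, 18, Lyra, 2, 32), (Rae, 18, Lyra, 31, 21), (Rae, 18, Lyra, 7, 11), (Rae, 18, Lyra, 7, 22)}
Keep only column(s) cname, sid (4 duplicate(s) eliminated): {(Kim, 11), (Kim, 2), (Kim, 31), (Kim, 7), (Rae, 11), (Rae, 2), (Rae, 31), (Rae, 7)}

{(Kim, 11), (Kim, 2), (Kim, 31), (Kim, 7), (Rae, 11), (Rae, 2), (Rae, 31), (Rae, 7)}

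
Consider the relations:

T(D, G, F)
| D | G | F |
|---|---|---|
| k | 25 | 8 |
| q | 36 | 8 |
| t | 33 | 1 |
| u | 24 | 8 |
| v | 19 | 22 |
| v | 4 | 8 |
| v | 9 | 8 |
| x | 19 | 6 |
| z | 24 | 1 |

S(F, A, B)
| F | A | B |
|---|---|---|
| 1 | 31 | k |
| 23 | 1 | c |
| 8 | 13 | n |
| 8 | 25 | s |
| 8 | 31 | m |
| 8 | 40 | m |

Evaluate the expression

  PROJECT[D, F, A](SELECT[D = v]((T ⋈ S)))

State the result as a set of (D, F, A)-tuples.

{(v, 8, 13), (v, 8, 25), (v, 8, 31), (v, 8, 40)}

Natural join on F: {(k, 25, 8, 13, n), (k, 25, 8, 25, s), (k, 25, 8, 31, m), (k, 25, 8, 40, m), (q, 36, 8, 13, n), (q, 36, 8, 25, s), (q, 36, 8, 31, m), (q, 36, 8, 40, m), (t, 33, 1, 31, k), (u, 24, 8, 13, n), (u, 24, 8, 25, s), (u, 24, 8, 31, m), (u, 24, 8, 40, m), (v, 4, 8, 13, n), (v, 4, 8, 25, s), (v, 4, 8, 31, m), (v, 4, 8, 40, m), (v, 9, 8, 13, n), (v, 9, 8, 25, s), (v, 9, 8, 31, m), (v, 9, 8, 40, m), (z, 24, 1, 31, k)}
Selection D = v: {(v, 4, 8, 13, n), (v, 4, 8, 25, s), (v, 4, 8, 31, m), (v, 4, 8, 40, m), (v, 9, 8, 13, n), (v, 9, 8, 25, s), (v, 9, 8, 31, m), (v, 9, 8, 40, m)}
Projecting to D, F, A (4 duplicate(s) eliminated): {(v, 8, 13), (v, 8, 25), (v, 8, 31), (v, 8, 40)}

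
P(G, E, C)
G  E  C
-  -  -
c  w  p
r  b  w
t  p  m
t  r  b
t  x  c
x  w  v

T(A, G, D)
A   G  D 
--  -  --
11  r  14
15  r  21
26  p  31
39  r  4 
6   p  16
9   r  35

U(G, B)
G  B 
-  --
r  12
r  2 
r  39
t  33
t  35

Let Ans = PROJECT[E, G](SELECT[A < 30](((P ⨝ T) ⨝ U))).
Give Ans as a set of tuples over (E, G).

{(b, r)}

Natural join on G: {(r, b, w, 11, 14), (r, b, w, 15, 21), (r, b, w, 39, 4), (r, b, w, 9, 35)}
Natural join on G: {(r, b, w, 11, 14, 12), (r, b, w, 11, 14, 2), (r, b, w, 11, 14, 39), (r, b, w, 15, 21, 12), (r, b, w, 15, 21, 2), (r, b, w, 15, 21, 39), (r, b, w, 39, 4, 12), (r, b, w, 39, 4, 2), (r, b, w, 39, 4, 39), (r, b, w, 9, 35, 12), (r, b, w, 9, 35, 2), (r, b, w, 9, 35, 39)}
Selection A < 30: {(r, b, w, 11, 14, 12), (r, b, w, 11, 14, 2), (r, b, w, 11, 14, 39), (r, b, w, 15, 21, 12), (r, b, w, 15, 21, 2), (r, b, w, 15, 21, 39), (r, b, w, 9, 35, 12), (r, b, w, 9, 35, 2), (r, b, w, 9, 35, 39)}
π[E, G]: project onto (E, G) (8 duplicate(s) eliminated) → {(b, r)}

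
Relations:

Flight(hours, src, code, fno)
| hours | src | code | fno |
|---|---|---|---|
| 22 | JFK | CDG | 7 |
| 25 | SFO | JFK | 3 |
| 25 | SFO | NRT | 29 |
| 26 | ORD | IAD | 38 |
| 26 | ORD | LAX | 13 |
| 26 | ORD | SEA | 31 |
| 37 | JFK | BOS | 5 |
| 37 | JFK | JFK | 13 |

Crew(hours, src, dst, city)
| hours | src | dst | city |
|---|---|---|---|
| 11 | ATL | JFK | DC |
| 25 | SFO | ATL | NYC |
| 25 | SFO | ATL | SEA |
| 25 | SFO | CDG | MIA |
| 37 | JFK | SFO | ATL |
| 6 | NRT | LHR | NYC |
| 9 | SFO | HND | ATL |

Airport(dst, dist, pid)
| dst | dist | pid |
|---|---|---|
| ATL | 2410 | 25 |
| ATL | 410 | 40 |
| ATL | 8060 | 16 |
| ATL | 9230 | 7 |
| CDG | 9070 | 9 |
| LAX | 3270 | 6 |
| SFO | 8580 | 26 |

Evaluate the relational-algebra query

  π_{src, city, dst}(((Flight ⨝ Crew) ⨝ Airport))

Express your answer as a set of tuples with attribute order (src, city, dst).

Natural join on hours, src: {(25, SFO, JFK, 3, ATL, NYC), (25, SFO, JFK, 3, ATL, SEA), (25, SFO, JFK, 3, CDG, MIA), (25, SFO, NRT, 29, ATL, NYC), (25, SFO, NRT, 29, ATL, SEA), (25, SFO, NRT, 29, CDG, MIA), (37, JFK, BOS, 5, SFO, ATL), (37, JFK, JFK, 13, SFO, ATL)}
Natural join on dst: {(25, SFO, JFK, 3, ATL, NYC, 2410, 25), (25, SFO, JFK, 3, ATL, NYC, 410, 40), (25, SFO, JFK, 3, ATL, NYC, 8060, 16), (25, SFO, JFK, 3, ATL, NYC, 9230, 7), (25, SFO, JFK, 3, ATL, SEA, 2410, 25), (25, SFO, JFK, 3, ATL, SEA, 410, 40), (25, SFO, JFK, 3, ATL, SEA, 8060, 16), (25, SFO, JFK, 3, ATL, SEA, 9230, 7), (25, SFO, JFK, 3, CDG, MIA, 9070, 9), (25, SFO, NRT, 29, ATL, NYC, 2410, 25), (25, SFO, NRT, 29, ATL, NYC, 410, 40), (25, SFO, NRT, 29, ATL, NYC, 8060, 16), (25, SFO, NRT, 29, ATL, NYC, 9230, 7), (25, SFO, NRT, 29, ATL, SEA, 2410, 25), (25, SFO, NRT, 29, ATL, SEA, 410, 40), (25, SFO, NRT, 29, ATL, SEA, 8060, 16), (25, SFO, NRT, 29, ATL, SEA, 9230, 7), (25, SFO, NRT, 29, CDG, MIA, 9070, 9), (37, JFK, BOS, 5, SFO, ATL, 8580, 26), (37, JFK, JFK, 13, SFO, ATL, 8580, 26)}
Projecting to src, city, dst (16 duplicate(s) eliminated): {(JFK, ATL, SFO), (SFO, MIA, CDG), (SFO, NYC, ATL), (SFO, SEA, ATL)}

{(JFK, ATL, SFO), (SFO, MIA, CDG), (SFO, NYC, ATL), (SFO, SEA, ATL)}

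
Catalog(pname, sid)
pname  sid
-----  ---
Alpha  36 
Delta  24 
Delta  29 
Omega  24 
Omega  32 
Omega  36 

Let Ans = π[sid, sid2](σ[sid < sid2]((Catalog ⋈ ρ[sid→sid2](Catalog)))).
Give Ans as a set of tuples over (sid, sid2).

ρ[sid→sid2]: schema becomes (pname, sid2); tuples unchanged.
Joining Catalog and ρ[sid→sid2](Catalog) on pname yields {(Alpha, 36, 36), (Delta, 24, 24), (Delta, 24, 29), (Delta, 29, 24), (Delta, 29, 29), (Omega, 24, 24), (Omega, 24, 32), (Omega, 24, 36), (Omega, 32, 24), (Omega, 32, 32), (Omega, 32, 36), (Omega, 36, 24), (Omega, 36, 32), (Omega, 36, 36)}.
Filtering on sid < sid2 leaves {(Delta, 24, 29), (Omega, 24, 32), (Omega, 24, 36), (Omega, 32, 36)}.
π_{sid, sid2} gives {(24, 29), (24, 32), (24, 36), (32, 36)}.

{(24, 29), (24, 32), (24, 36), (32, 36)}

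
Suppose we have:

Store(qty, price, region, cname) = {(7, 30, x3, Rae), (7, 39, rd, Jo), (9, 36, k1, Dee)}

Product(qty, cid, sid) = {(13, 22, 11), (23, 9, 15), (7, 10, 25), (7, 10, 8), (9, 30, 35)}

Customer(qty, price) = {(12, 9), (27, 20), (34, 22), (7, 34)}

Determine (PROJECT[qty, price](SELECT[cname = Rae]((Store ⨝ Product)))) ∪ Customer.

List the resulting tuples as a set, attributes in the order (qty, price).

Natural join on qty: {(7, 30, x3, Rae, 10, 25), (7, 30, x3, Rae, 10, 8), (7, 39, rd, Jo, 10, 25), (7, 39, rd, Jo, 10, 8), (9, 36, k1, Dee, 30, 35)}
Apply σ_{cname = Rae}; surviving tuples: {(7, 30, x3, Rae, 10, 25), (7, 30, x3, Rae, 10, 8)}
π_{qty, price} gives {(7, 30)} (1 duplicate(s) eliminated).
Taking the union: {(12, 9), (27, 20), (34, 22), (7, 30), (7, 34)}

{(12, 9), (27, 20), (34, 22), (7, 30), (7, 34)}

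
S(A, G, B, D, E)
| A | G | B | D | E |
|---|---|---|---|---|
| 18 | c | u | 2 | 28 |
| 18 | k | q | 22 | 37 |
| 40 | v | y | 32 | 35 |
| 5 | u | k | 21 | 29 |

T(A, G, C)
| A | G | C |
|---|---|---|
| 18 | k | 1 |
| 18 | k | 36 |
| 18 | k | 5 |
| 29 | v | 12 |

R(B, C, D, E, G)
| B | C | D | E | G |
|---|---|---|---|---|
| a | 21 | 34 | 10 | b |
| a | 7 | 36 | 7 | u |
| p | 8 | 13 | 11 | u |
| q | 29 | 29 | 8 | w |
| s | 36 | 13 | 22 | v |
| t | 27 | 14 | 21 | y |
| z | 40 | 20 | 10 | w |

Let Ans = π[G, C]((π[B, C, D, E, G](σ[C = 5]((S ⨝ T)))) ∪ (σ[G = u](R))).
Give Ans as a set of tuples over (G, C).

S ⋈ T (natural join on A, G): {(18, k, q, 22, 37, 1), (18, k, q, 22, 37, 36), (18, k, q, 22, 37, 5)}
Selection C = 5: {(18, k, q, 22, 37, 5)}
Keep only column(s) B, C, D, E, G: {(q, 5, 22, 37, k)}
Selection G = u: {(a, 7, 36, 7, u), (p, 8, 13, 11, u)}
Union: {(q, 5, 22, 37, k)} with {(a, 7, 36, 7, u), (p, 8, 13, 11, u)} → {(a, 7, 36, 7, u), (p, 8, 13, 11, u), (q, 5, 22, 37, k)}
Keep only column(s) G, C: {(k, 5), (u, 7), (u, 8)}

{(k, 5), (u, 7), (u, 8)}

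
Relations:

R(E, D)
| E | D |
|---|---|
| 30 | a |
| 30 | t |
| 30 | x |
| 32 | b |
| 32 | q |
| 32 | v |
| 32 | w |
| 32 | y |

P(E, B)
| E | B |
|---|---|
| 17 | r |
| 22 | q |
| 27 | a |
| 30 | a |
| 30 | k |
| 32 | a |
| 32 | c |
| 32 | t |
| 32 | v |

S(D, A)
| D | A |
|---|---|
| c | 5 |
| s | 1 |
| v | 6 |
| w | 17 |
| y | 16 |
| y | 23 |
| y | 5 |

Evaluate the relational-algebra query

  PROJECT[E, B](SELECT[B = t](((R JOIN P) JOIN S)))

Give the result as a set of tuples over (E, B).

{(32, t)}

Natural join on E: {(30, a, a), (30, a, k), (30, t, a), (30, t, k), (30, x, a), (30, x, k), (32, b, a), (32, b, c), (32, b, t), (32, b, v), (32, q, a), (32, q, c), (32, q, t), (32, q, v), (32, v, a), (32, v, c), (32, v, t), (32, v, v), (32, w, a), (32, w, c), (32, w, t), (32, w, v), (32, y, a), (32, y, c), (32, y, t), (32, y, v)}
Natural join on D: {(32, v, a, 6), (32, v, c, 6), (32, v, t, 6), (32, v, v, 6), (32, w, a, 17), (32, w, c, 17), (32, w, t, 17), (32, w, v, 17), (32, y, a, 16), (32, y, a, 23), (32, y, a, 5), (32, y, c, 16), (32, y, c, 23), (32, y, c, 5), (32, y, t, 16), (32, y, t, 23), (32, y, t, 5), (32, y, v, 16), (32, y, v, 23), (32, y, v, 5)}
Filtering on B = t leaves {(32, v, t, 6), (32, w, t, 17), (32, y, t, 16), (32, y, t, 23), (32, y, t, 5)}.
Projecting to E, B (4 duplicate(s) eliminated): {(32, t)}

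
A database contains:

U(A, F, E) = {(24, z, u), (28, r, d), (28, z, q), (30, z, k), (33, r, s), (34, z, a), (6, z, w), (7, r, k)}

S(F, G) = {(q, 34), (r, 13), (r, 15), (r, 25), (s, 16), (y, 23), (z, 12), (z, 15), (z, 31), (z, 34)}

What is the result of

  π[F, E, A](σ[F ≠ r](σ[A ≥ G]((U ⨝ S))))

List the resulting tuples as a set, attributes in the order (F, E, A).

{(z, a, 34), (z, k, 30), (z, q, 28), (z, u, 24)}

U ⋈ S (natural join on F): {(24, z, u, 12), (24, z, u, 15), (24, z, u, 31), (24, z, u, 34), (28, r, d, 13), (28, r, d, 15), (28, r, d, 25), (28, z, q, 12), (28, z, q, 15), (28, z, q, 31), (28, z, q, 34), (30, z, k, 12), (30, z, k, 15), (30, z, k, 31), (30, z, k, 34), (33, r, s, 13), (33, r, s, 15), (33, r, s, 25), (34, z, a, 12), (34, z, a, 15), (34, z, a, 31), (34, z, a, 34), (6, z, w, 12), (6, z, w, 15), (6, z, w, 31), (6, z, w, 34), (7, r, k, 13), (7, r, k, 15), (7, r, k, 25)}
σ[A ≥ G]: keep tuples satisfying A ≥ G → {(24, z, u, 12), (24, z, u, 15), (28, r, d, 13), (28, r, d, 15), (28, r, d, 25), (28, z, q, 12), (28, z, q, 15), (30, z, k, 12), (30, z, k, 15), (33, r, s, 13), (33, r, s, 15), (33, r, s, 25), (34, z, a, 12), (34, z, a, 15), (34, z, a, 31), (34, z, a, 34)}
σ[F ≠ r]: keep tuples satisfying F ≠ r → {(24, z, u, 12), (24, z, u, 15), (28, z, q, 12), (28, z, q, 15), (30, z, k, 12), (30, z, k, 15), (34, z, a, 12), (34, z, a, 15), (34, z, a, 31), (34, z, a, 34)}
π[F, E, A]: project onto (F, E, A) (6 duplicate(s) eliminated) → {(z, a, 34), (z, k, 30), (z, q, 28), (z, u, 24)}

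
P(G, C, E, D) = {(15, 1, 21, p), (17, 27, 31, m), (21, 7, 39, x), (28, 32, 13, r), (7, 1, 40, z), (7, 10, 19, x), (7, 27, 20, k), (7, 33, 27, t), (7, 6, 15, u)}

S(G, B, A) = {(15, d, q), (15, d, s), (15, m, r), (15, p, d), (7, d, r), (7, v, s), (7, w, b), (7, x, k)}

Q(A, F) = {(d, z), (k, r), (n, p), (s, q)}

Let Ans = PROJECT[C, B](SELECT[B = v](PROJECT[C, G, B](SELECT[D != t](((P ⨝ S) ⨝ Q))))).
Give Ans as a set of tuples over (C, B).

{(1, v), (10, v), (27, v), (6, v)}

P ⋈ S (natural join on G): {(15, 1, 21, p, d, q), (15, 1, 21, p, d, s), (15, 1, 21, p, m, r), (15, 1, 21, p, p, d), (7, 1, 40, z, d, r), (7, 1, 40, z, v, s), (7, 1, 40, z, w, b), (7, 1, 40, z, x, k), (7, 10, 19, x, d, r), (7, 10, 19, x, v, s), (7, 10, 19, x, w, b), (7, 10, 19, x, x, k), (7, 27, 20, k, d, r), (7, 27, 20, k, v, s), (7, 27, 20, k, w, b), (7, 27, 20, k, x, k), (7, 33, 27, t, d, r), (7, 33, 27, t, v, s), (7, 33, 27, t, w, b), (7, 33, 27, t, x, k), (7, 6, 15, u, d, r), (7, 6, 15, u, v, s), (7, 6, 15, u, w, b), (7, 6, 15, u, x, k)}
(P ⨝ S) ⋈ Q (natural join on A): {(15, 1, 21, p, d, s, q), (15, 1, 21, p, p, d, z), (7, 1, 40, z, v, s, q), (7, 1, 40, z, x, k, r), (7, 10, 19, x, v, s, q), (7, 10, 19, x, x, k, r), (7, 27, 20, k, v, s, q), (7, 27, 20, k, x, k, r), (7, 33, 27, t, v, s, q), (7, 33, 27, t, x, k, r), (7, 6, 15, u, v, s, q), (7, 6, 15, u, x, k, r)}
Filtering on D != t leaves {(15, 1, 21, p, d, s, q), (15, 1, 21, p, p, d, z), (7, 1, 40, z, v, s, q), (7, 1, 40, z, x, k, r), (7, 10, 19, x, v, s, q), (7, 10, 19, x, x, k, r), (7, 27, 20, k, v, s, q), (7, 27, 20, k, x, k, r), (7, 6, 15, u, v, s, q), (7, 6, 15, u, x, k, r)}.
π[C, G, B]: project onto (C, G, B) → {(1, 15, d), (1, 15, p), (1, 7, v), (1, 7, x), (10, 7, v), (10, 7, x), (27, 7, v), (27, 7, x), (6, 7, v), (6, 7, x)}
Filtering on B = v leaves {(1, 7, v), (10, 7, v), (27, 7, v), (6, 7, v)}.
π[C, B]: project onto (C, B) → {(1, v), (10, v), (27, v), (6, v)}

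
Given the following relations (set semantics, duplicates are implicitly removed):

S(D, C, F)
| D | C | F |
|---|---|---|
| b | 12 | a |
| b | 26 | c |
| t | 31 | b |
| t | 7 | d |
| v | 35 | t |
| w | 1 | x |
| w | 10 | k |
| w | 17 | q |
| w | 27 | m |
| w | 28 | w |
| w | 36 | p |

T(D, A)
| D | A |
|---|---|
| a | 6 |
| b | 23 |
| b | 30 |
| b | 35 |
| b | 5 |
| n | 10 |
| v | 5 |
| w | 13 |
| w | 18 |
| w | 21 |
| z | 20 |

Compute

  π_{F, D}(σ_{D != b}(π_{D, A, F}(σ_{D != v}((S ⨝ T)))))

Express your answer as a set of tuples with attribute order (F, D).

{(k, w), (m, w), (p, w), (q, w), (w, w), (x, w)}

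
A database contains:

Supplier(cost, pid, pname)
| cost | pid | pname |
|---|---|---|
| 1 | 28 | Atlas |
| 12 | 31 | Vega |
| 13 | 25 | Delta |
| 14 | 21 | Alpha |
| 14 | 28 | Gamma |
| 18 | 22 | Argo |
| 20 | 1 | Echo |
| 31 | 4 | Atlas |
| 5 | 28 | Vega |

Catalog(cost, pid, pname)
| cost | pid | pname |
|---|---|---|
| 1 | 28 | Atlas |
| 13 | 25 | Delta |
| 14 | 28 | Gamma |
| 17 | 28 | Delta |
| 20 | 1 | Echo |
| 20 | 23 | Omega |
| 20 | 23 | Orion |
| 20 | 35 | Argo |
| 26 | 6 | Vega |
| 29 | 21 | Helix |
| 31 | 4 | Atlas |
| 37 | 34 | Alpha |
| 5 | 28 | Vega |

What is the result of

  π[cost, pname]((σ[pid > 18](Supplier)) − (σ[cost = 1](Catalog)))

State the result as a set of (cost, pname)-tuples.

Filtering on pid > 18 leaves {(1, 28, Atlas), (12, 31, Vega), (13, 25, Delta), (14, 21, Alpha), (14, 28, Gamma), (18, 22, Argo), (5, 28, Vega)}.
Filtering on cost = 1 leaves {(1, 28, Atlas)}.
Set difference of the two operands is {(12, 31, Vega), (13, 25, Delta), (14, 21, Alpha), (14, 28, Gamma), (18, 22, Argo), (5, 28, Vega)}.
Projecting to cost, pname: {(12, Vega), (13, Delta), (14, Alpha), (14, Gamma), (18, Argo), (5, Vega)}

{(12, Vega), (13, Delta), (14, Alpha), (14, Gamma), (18, Argo), (5, Vega)}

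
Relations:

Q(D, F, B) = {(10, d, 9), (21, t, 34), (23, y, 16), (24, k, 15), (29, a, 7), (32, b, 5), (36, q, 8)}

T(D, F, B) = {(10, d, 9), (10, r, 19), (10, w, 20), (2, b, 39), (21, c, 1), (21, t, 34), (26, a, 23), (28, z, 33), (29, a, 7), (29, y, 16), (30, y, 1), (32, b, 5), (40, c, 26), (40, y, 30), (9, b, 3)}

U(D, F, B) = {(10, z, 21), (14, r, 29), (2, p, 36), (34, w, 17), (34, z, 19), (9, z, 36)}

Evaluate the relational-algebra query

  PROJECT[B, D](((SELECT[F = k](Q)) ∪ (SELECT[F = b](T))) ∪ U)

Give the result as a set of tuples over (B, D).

{(15, 24), (17, 34), (19, 34), (21, 10), (29, 14), (3, 9), (36, 2), (36, 9), (39, 2), (5, 32)}

Filtering on F = k leaves {(24, k, 15)}.
Filtering on F = b leaves {(2, b, 39), (32, b, 5), (9, b, 3)}.
Union: {(24, k, 15)} with {(2, b, 39), (32, b, 5), (9, b, 3)} → {(2, b, 39), (24, k, 15), (32, b, 5), (9, b, 3)}
Union: {(2, b, 39), (24, k, 15), (32, b, 5), (9, b, 3)} with {(10, z, 21), (14, r, 29), (2, p, 36), (34, w, 17), (34, z, 19), (9, z, 36)} → {(10, z, 21), (14, r, 29), (2, b, 39), (2, p, 36), (24, k, 15), (32, b, 5), (34, w, 17), (34, z, 19), (9, b, 3), (9, z, 36)}
π[B, D]: project onto (B, D) → {(15, 24), (17, 34), (19, 34), (21, 10), (29, 14), (3, 9), (36, 2), (36, 9), (39, 2), (5, 32)}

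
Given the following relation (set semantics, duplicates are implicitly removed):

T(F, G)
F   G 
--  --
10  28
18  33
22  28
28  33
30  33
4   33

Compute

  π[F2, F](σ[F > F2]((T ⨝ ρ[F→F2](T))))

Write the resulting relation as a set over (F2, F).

{(10, 22), (18, 28), (18, 30), (28, 30), (4, 18), (4, 28), (4, 30)}

ρ[F→F2]: schema becomes (F2, G); tuples unchanged.
Joining T and ρ[F→F2](T) on G yields {(10, 28, 10), (10, 28, 22), (18, 33, 18), (18, 33, 28), (18, 33, 30), (18, 33, 4), (22, 28, 10), (22, 28, 22), (28, 33, 18), (28, 33, 28), (28, 33, 30), (28, 33, 4), (30, 33, 18), (30, 33, 28), (30, 33, 30), (30, 33, 4), (4, 33, 18), (4, 33, 28), (4, 33, 30), (4, 33, 4)}.
Selection F > F2: {(18, 33, 4), (22, 28, 10), (28, 33, 18), (28, 33, 4), (30, 33, 18), (30, 33, 28), (30, 33, 4)}
π[F2, F]: project onto (F2, F) → {(10, 22), (18, 28), (18, 30), (28, 30), (4, 18), (4, 28), (4, 30)}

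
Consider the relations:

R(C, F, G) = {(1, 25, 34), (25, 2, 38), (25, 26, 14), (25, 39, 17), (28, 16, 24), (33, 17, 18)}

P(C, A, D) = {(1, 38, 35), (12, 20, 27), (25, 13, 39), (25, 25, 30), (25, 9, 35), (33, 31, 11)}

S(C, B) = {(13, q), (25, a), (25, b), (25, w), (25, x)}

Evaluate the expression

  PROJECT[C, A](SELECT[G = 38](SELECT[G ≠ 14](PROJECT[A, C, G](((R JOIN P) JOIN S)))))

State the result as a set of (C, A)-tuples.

{(25, 13), (25, 25), (25, 9)}

Natural join on C: {(1, 25, 34, 38, 35), (25, 2, 38, 13, 39), (25, 2, 38, 25, 30), (25, 2, 38, 9, 35), (25, 26, 14, 13, 39), (25, 26, 14, 25, 30), (25, 26, 14, 9, 35), (25, 39, 17, 13, 39), (25, 39, 17, 25, 30), (25, 39, 17, 9, 35), (33, 17, 18, 31, 11)}
Natural join on C: {(25, 2, 38, 13, 39, a), (25, 2, 38, 13, 39, b), (25, 2, 38, 13, 39, w), (25, 2, 38, 13, 39, x), (25, 2, 38, 25, 30, a), (25, 2, 38, 25, 30, b), (25, 2, 38, 25, 30, w), (25, 2, 38, 25, 30, x), (25, 2, 38, 9, 35, a), (25, 2, 38, 9, 35, b), (25, 2, 38, 9, 35, w), (25, 2, 38, 9, 35, x), (25, 26, 14, 13, 39, a), (25, 26, 14, 13, 39, b), (25, 26, 14, 13, 39, w), (25, 26, 14, 13, 39, x), (25, 26, 14, 25, 30, a), (25, 26, 14, 25, 30, b), (25, 26, 14, 25, 30, w), (25, 26, 14, 25, 30, x), (25, 26, 14, 9, 35, a), (25, 26, 14, 9, 35, b), (25, 26, 14, 9, 35, w), (25, 26, 14, 9, 35, x), (25, 39, 17, 13, 39, a), (25, 39, 17, 13, 39, b), (25, 39, 17, 13, 39, w), (25, 39, 17, 13, 39, x), (25, 39, 17, 25, 30, a), (25, 39, 17, 25, 30, b), (25, 39, 17, 25, 30, w), (25, 39, 17, 25, 30, x), (25, 39, 17, 9, 35, a), (25, 39, 17, 9, 35, b), (25, 39, 17, 9, 35, w), (25, 39, 17, 9, 35, x)}
Projecting to A, C, G (27 duplicate(s) eliminated): {(13, 25, 14), (13, 25, 17), (13, 25, 38), (25, 25, 14), (25, 25, 17), (25, 25, 38), (9, 25, 14), (9, 25, 17), (9, 25, 38)}
Apply σ_{G ≠ 14}; surviving tuples: {(13, 25, 17), (13, 25, 38), (25, 25, 17), (25, 25, 38), (9, 25, 17), (9, 25, 38)}
Apply σ_{G = 38}; surviving tuples: {(13, 25, 38), (25, 25, 38), (9, 25, 38)}
Projecting to C, A: {(25, 13), (25, 25), (25, 9)}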